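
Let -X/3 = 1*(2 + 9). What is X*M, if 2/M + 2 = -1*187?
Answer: 22/63 ≈ 0.34921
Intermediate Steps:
M = -2/189 (M = 2/(-2 - 1*187) = 2/(-2 - 187) = 2/(-189) = 2*(-1/189) = -2/189 ≈ -0.010582)
X = -33 (X = -3*(2 + 9) = -3*11 = -33)
X*M = -33*(-2/189) = 22/63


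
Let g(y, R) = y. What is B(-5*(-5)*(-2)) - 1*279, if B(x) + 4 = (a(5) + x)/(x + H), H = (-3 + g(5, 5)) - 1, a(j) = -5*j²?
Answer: -1956/7 ≈ -279.43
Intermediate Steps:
H = 1 (H = (-3 + 5) - 1 = 2 - 1 = 1)
B(x) = -4 + (-125 + x)/(1 + x) (B(x) = -4 + (-5*5² + x)/(x + 1) = -4 + (-5*25 + x)/(1 + x) = -4 + (-125 + x)/(1 + x))
B(-5*(-5)*(-2)) - 1*279 = 3*(-43 - (-5*(-5))*(-2))/(1 - 5*(-5)*(-2)) - 1*279 = 3*(-43 - 25*(-2))/(1 + 25*(-2)) - 279 = 3*(-43 - 1*(-50))/(1 - 50) - 279 = 3*(-43 + 50)/(-49) - 279 = 3*(-1/49)*7 - 279 = -3/7 - 279 = -1956/7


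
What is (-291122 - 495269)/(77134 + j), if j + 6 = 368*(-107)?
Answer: -786391/37752 ≈ -20.830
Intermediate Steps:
j = -39382 (j = -6 + 368*(-107) = -6 - 39376 = -39382)
(-291122 - 495269)/(77134 + j) = (-291122 - 495269)/(77134 - 39382) = -786391/37752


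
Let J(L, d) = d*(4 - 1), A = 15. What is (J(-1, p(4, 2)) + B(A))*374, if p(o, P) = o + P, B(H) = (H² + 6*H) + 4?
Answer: 126038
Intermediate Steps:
B(H) = 4 + H² + 6*H
p(o, P) = P + o
J(L, d) = 3*d (J(L, d) = d*3 = 3*d)
(J(-1, p(4, 2)) + B(A))*374 = (3*(2 + 4) + (4 + 15² + 6*15))*374 = (3*6 + (4 + 225 + 90))*374 = (18 + 319)*374 = 337*374 = 126038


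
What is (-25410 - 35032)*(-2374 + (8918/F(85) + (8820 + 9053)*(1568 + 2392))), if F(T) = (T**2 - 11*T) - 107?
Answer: -26449420174083272/6183 ≈ -4.2778e+12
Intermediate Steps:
F(T) = -107 + T**2 - 11*T
(-25410 - 35032)*(-2374 + (8918/F(85) + (8820 + 9053)*(1568 + 2392))) = (-25410 - 35032)*(-2374 + (8918/(-107 + 85**2 - 11*85) + (8820 + 9053)*(1568 + 2392))) = -60442*(-2374 + (8918/(-107 + 7225 - 935) + 17873*3960)) = -60442*(-2374 + (8918/6183 + 70777080)) = -60442*(-2374 + 437614694558/6183) = -60442*437600016116/6183 = -26449420174083272/6183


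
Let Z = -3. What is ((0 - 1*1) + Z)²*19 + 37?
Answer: 341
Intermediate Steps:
((0 - 1*1) + Z)²*19 + 37 = ((0 - 1*1) - 3)²*19 + 37 = ((0 - 1) - 3)²*19 + 37 = (-1 - 3)²*19 + 37 = (-4)²*19 + 37 = 16*19 + 37 = 304 + 37 = 341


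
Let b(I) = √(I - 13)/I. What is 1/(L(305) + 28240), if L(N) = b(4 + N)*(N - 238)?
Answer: 337047930/9518233377107 - 20703*√74/38072933508428 ≈ 3.5406e-5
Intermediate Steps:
b(I) = √(-13 + I)/I
L(N) = √(-9 + N)*(-238 + N)/(4 + N) (L(N) = (√(-13 + (4 + N))/(4 + N))*(N - 238) = (√(-9 + N)/(4 + N))*(-238 + N) = √(-9 + N)*(-238 + N)/(4 + N))
1/(L(305) + 28240) = 1/(√(-9 + 305)*(-238 + 305)/(4 + 305) + 28240) = 1/(√296*67/309 + 28240) = 1/((2*√74)*(1/309)*67 + 28240) = 1/(134*√74/309 + 28240) = 1/(28240 + 134*√74/309)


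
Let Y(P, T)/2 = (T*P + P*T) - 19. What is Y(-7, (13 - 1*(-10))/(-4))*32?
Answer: 3936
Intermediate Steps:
Y(P, T) = -38 + 4*P*T (Y(P, T) = 2*((T*P + P*T) - 19) = 2*((P*T + P*T) - 19) = 2*(2*P*T - 19) = 2*(-19 + 2*P*T) = -38 + 4*P*T)
Y(-7, (13 - 1*(-10))/(-4))*32 = (-38 + 4*(-7)*((13 - 1*(-10))/(-4)))*32 = (-38 + 4*(-7)*((13 + 10)*(-1/4)))*32 = (-38 + 4*(-7)*(23*(-1/4)))*32 = (-38 + 4*(-7)*(-23/4))*32 = (-38 + 161)*32 = 123*32 = 3936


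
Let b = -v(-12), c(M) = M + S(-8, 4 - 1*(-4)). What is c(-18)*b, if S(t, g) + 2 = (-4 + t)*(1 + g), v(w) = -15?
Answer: -1920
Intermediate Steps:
S(t, g) = -2 + (1 + g)*(-4 + t) (S(t, g) = -2 + (-4 + t)*(1 + g) = -2 + (1 + g)*(-4 + t))
c(M) = -110 + M (c(M) = M + (-6 - 8 - 4*(4 - 1*(-4)) + (4 - 1*(-4))*(-8)) = M + (-6 - 8 - 4*(4 + 4) + (4 + 4)*(-8)) = M + (-6 - 8 - 4*8 + 8*(-8)) = M + (-6 - 8 - 32 - 64) = M - 110 = -110 + M)
b = 15 (b = -1*(-15) = 15)
c(-18)*b = (-110 - 18)*15 = -128*15 = -1920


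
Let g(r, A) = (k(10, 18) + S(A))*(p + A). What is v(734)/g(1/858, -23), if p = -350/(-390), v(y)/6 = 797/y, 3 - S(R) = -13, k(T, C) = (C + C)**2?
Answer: -93249/415056448 ≈ -0.00022467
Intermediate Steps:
k(T, C) = 4*C**2 (k(T, C) = (2*C)**2 = 4*C**2)
S(R) = 16 (S(R) = 3 - 1*(-13) = 3 + 13 = 16)
v(y) = 4782/y (v(y) = 6*(797/y) = 4782/y)
p = 35/39 (p = -350*(-1/390) = 35/39 ≈ 0.89744)
g(r, A) = 45920/39 + 1312*A (g(r, A) = (4*18**2 + 16)*(35/39 + A) = (4*324 + 16)*(35/39 + A) = (1296 + 16)*(35/39 + A) = 1312*(35/39 + A) = 45920/39 + 1312*A)
v(734)/g(1/858, -23) = (4782/734)/(45920/39 + 1312*(-23)) = (4782*(1/734))/(45920/39 - 30176) = 2391/(367*(-1130944/39)) = (2391/367)*(-39/1130944) = -93249/415056448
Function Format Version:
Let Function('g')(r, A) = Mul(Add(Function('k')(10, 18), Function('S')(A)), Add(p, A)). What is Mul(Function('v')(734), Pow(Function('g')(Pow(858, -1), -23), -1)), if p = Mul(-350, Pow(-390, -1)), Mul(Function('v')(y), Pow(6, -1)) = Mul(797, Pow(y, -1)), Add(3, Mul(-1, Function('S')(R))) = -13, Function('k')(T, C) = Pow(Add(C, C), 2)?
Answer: Rational(-93249, 415056448) ≈ -0.00022467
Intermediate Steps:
Function('k')(T, C) = Mul(4, Pow(C, 2)) (Function('k')(T, C) = Pow(Mul(2, C), 2) = Mul(4, Pow(C, 2)))
Function('S')(R) = 16 (Function('S')(R) = Add(3, Mul(-1, -13)) = Add(3, 13) = 16)
Function('v')(y) = Mul(4782, Pow(y, -1)) (Function('v')(y) = Mul(6, Mul(797, Pow(y, -1))) = Mul(4782, Pow(y, -1)))
p = Rational(35, 39) (p = Mul(-350, Rational(-1, 390)) = Rational(35, 39) ≈ 0.89744)
Function('g')(r, A) = Add(Rational(45920, 39), Mul(1312, A)) (Function('g')(r, A) = Mul(Add(Mul(4, Pow(18, 2)), 16), Add(Rational(35, 39), A)) = Mul(Add(Mul(4, 324), 16), Add(Rational(35, 39), A)) = Mul(Add(1296, 16), Add(Rational(35, 39), A)) = Mul(1312, Add(Rational(35, 39), A)) = Add(Rational(45920, 39), Mul(1312, A)))
Mul(Function('v')(734), Pow(Function('g')(Pow(858, -1), -23), -1)) = Mul(Mul(4782, Pow(734, -1)), Pow(Add(Rational(45920, 39), Mul(1312, -23)), -1)) = Mul(Mul(4782, Rational(1, 734)), Pow(Add(Rational(45920, 39), -30176), -1)) = Mul(Rational(2391, 367), Pow(Rational(-1130944, 39), -1)) = Mul(Rational(2391, 367), Rational(-39, 1130944)) = Rational(-93249, 415056448)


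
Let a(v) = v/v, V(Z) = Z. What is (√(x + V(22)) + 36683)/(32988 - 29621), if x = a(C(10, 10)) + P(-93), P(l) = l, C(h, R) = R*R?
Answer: 36683/3367 + I*√70/3367 ≈ 10.895 + 0.0024849*I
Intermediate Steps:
C(h, R) = R²
a(v) = 1
x = -92 (x = 1 - 93 = -92)
(√(x + V(22)) + 36683)/(32988 - 29621) = (√(-92 + 22) + 36683)/(32988 - 29621) = (√(-70) + 36683)/3367 = (I*√70 + 36683)*(1/3367) = (36683 + I*√70)*(1/3367) = 36683/3367 + I*√70/3367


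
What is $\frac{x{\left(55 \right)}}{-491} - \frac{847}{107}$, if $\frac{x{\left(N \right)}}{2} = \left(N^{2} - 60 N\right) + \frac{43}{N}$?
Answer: $- \frac{19645687}{2889535} \approx -6.7989$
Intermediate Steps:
$x{\left(N \right)} = - 120 N + 2 N^{2} + \frac{86}{N}$ ($x{\left(N \right)} = 2 \left(\left(N^{2} - 60 N\right) + \frac{43}{N}\right) = 2 \left(N^{2} - 60 N + \frac{43}{N}\right) = - 120 N + 2 N^{2} + \frac{86}{N}$)
$\frac{x{\left(55 \right)}}{-491} - \frac{847}{107} = \frac{2 \cdot \frac{1}{55} \left(43 + 55^{2} \left(-60 + 55\right)\right)}{-491} - \frac{847}{107} = 2 \cdot \frac{1}{55} \left(43 + 3025 \left(-5\right)\right) \left(- \frac{1}{491}\right) - \frac{847}{107} = 2 \cdot \frac{1}{55} \left(43 - 15125\right) \left(- \frac{1}{491}\right) - \frac{847}{107} = 2 \cdot \frac{1}{55} \left(-15082\right) \left(- \frac{1}{491}\right) - \frac{847}{107} = \left(- \frac{30164}{55}\right) \left(- \frac{1}{491}\right) - \frac{847}{107} = \frac{30164}{27005} - \frac{847}{107} = - \frac{19645687}{2889535}$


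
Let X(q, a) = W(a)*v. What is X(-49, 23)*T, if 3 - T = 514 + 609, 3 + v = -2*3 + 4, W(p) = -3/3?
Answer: -5600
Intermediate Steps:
W(p) = -1 (W(p) = -3*⅓ = -1)
v = -5 (v = -3 + (-2*3 + 4) = -3 + (-6 + 4) = -3 - 2 = -5)
T = -1120 (T = 3 - (514 + 609) = 3 - 1*1123 = 3 - 1123 = -1120)
X(q, a) = 5 (X(q, a) = -1*(-5) = 5)
X(-49, 23)*T = 5*(-1120) = -5600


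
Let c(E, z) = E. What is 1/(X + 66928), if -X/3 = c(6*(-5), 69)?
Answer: 1/67018 ≈ 1.4921e-5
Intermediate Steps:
X = 90 (X = -18*(-5) = -3*(-30) = 90)
1/(X + 66928) = 1/(90 + 66928) = 1/67018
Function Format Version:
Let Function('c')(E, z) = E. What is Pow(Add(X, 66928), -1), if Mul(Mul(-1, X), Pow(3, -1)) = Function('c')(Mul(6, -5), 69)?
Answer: Rational(1, 67018) ≈ 1.4921e-5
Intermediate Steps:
X = 90 (X = Mul(-3, Mul(6, -5)) = Mul(-3, -30) = 90)
Pow(Add(X, 66928), -1) = Pow(Add(90, 66928), -1) = Pow(67018, -1) = Rational(1, 67018)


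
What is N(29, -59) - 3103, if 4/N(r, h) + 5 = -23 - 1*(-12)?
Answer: -12413/4 ≈ -3103.3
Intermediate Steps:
N(r, h) = -1/4 (N(r, h) = 4/(-5 + (-23 - 1*(-12))) = 4/(-5 + (-23 + 12)) = 4/(-5 - 11) = 4/(-16) = 4*(-1/16) = -1/4)
N(29, -59) - 3103 = -1/4 - 3103 = -12413/4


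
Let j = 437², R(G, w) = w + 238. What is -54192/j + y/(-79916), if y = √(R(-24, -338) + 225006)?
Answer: -54192/190969 - √224906/79916 ≈ -0.28971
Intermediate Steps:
R(G, w) = 238 + w
j = 190969
y = √224906 (y = √((238 - 338) + 225006) = √(-100 + 225006) = √224906 ≈ 474.24)
-54192/j + y/(-79916) = -54192/190969 + √224906/(-79916) = -54192*1/190969 + √224906*(-1/79916) = -54192/190969 - √224906/79916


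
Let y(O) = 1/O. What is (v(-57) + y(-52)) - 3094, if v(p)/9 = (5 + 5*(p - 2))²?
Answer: 39197911/52 ≈ 7.5381e+5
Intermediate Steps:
v(p) = 9*(-5 + 5*p)² (v(p) = 9*(5 + 5*(p - 2))² = 9*(5 + 5*(-2 + p))² = 9*(5 + (-10 + 5*p))² = 9*(-5 + 5*p)²)
(v(-57) + y(-52)) - 3094 = (225*(-1 - 57)² + 1/(-52)) - 3094 = (225*(-58)² - 1/52) - 3094 = (225*3364 - 1/52) - 3094 = (756900 - 1/52) - 3094 = 39358799/52 - 3094 = 39197911/52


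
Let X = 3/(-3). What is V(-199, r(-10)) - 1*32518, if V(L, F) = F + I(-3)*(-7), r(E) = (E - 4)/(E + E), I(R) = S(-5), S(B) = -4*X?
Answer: -325453/10 ≈ -32545.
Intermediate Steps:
X = -1 (X = 3*(-1/3) = -1)
S(B) = 4 (S(B) = -4*(-1) = 4)
I(R) = 4
r(E) = (-4 + E)/(2*E) (r(E) = (-4 + E)/((2*E)) = (-4 + E)*(1/(2*E)) = (-4 + E)/(2*E))
V(L, F) = -28 + F (V(L, F) = F + 4*(-7) = F - 28 = -28 + F)
V(-199, r(-10)) - 1*32518 = (-28 + (1/2)*(-4 - 10)/(-10)) - 1*32518 = (-28 + (1/2)*(-1/10)*(-14)) - 32518 = (-28 + 7/10) - 32518 = -273/10 - 32518 = -325453/10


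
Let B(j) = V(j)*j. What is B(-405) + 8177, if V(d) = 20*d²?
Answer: -1328594323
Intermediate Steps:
B(j) = 20*j³ (B(j) = (20*j²)*j = 20*j³)
B(-405) + 8177 = 20*(-405)³ + 8177 = 20*(-66430125) + 8177 = -1328602500 + 8177 = -1328594323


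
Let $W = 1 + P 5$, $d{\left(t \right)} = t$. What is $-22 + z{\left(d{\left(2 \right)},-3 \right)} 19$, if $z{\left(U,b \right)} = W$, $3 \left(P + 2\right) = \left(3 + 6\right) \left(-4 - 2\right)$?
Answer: $-1903$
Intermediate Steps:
$P = -20$ ($P = -2 + \frac{\left(3 + 6\right) \left(-4 - 2\right)}{3} = -2 + \frac{9 \left(-6\right)}{3} = -2 + \frac{1}{3} \left(-54\right) = -2 - 18 = -20$)
$W = -99$ ($W = 1 - 100 = -99$)
$z{\left(U,b \right)} = -99$
$-22 + z{\left(d{\left(2 \right)},-3 \right)} 19 = -22 - 1881 = -1903$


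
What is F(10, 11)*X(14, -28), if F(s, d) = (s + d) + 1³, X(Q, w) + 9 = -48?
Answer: -1254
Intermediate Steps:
X(Q, w) = -57 (X(Q, w) = -9 - 48 = -57)
F(s, d) = 1 + d + s (F(s, d) = (d + s) + 1 = 1 + d + s)
F(10, 11)*X(14, -28) = (1 + 11 + 10)*(-57) = 22*(-57) = -1254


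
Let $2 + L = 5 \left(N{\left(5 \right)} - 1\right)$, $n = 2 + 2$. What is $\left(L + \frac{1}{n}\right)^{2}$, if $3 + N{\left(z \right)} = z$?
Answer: $\frac{169}{16} \approx 10.563$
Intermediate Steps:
$N{\left(z \right)} = -3 + z$
$n = 4$
$L = 3$ ($L = -2 + 5 \left(\left(-3 + 5\right) - 1\right) = -2 + 5 \left(2 - 1\right) = -2 + 5 \cdot 1 = -2 + 5 = 3$)
$\left(L + \frac{1}{n}\right)^{2} = \left(3 + \frac{1}{4}\right)^{2} = \left(\frac{13}{4}\right)^{2} = \frac{169}{16}$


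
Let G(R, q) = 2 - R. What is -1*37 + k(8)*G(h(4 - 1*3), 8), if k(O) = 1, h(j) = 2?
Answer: -37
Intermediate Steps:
-1*37 + k(8)*G(h(4 - 1*3), 8) = -1*37 + 1*(2 - 1*2) = -37 + 1*(2 - 2) = -37 + 1*0 = -37 + 0 = -37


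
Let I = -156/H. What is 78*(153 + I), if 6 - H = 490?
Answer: 1447056/121 ≈ 11959.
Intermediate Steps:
H = -484 (H = 6 - 1*490 = 6 - 490 = -484)
I = 39/121 (I = -156/(-484) = -156*(-1/484) = 39/121 ≈ 0.32231)
78*(153 + I) = 78*(153 + 39/121) = 78*(18552/121) = 1447056/121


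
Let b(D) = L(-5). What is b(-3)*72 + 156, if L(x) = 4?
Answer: 444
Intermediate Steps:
b(D) = 4
b(-3)*72 + 156 = 4*72 + 156 = 288 + 156 = 444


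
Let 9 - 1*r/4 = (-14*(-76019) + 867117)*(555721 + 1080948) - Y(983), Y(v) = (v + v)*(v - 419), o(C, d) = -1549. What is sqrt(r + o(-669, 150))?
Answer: 35*I*sqrt(10321742285) ≈ 3.5559e+6*I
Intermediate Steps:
Y(v) = 2*v*(-419 + v) (Y(v) = (2*v)*(-419 + v) = 2*v*(-419 + v))
r = -12644134297576 (r = 36 - 4*((-14*(-76019) + 867117)*(555721 + 1080948) - 2*983*(-419 + 983)) = 36 - 4*((1064266 + 867117)*1636669 - 2*983*564) = 36 - 4*(1931383*1636669 - 1*1108824) = 36 - 4*(3161034683227 - 1108824) = 36 - 4*3161033574403 = 36 - 12644134297612 = -12644134297576)
sqrt(r + o(-669, 150)) = sqrt(-12644134297576 - 1549) = sqrt(-12644134299125) = 35*I*sqrt(10321742285)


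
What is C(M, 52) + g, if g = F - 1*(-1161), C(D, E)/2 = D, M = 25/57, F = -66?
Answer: 62465/57 ≈ 1095.9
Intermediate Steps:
M = 25/57 (M = 25*(1/57) = 25/57 ≈ 0.43860)
C(D, E) = 2*D
g = 1095 (g = -66 - 1*(-1161) = -66 + 1161 = 1095)
C(M, 52) + g = 2*(25/57) + 1095 = 50/57 + 1095 = 62465/57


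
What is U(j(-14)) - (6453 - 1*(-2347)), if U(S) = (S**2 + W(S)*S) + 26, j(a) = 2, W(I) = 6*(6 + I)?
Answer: -8674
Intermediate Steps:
W(I) = 36 + 6*I
U(S) = 26 + S**2 + S*(36 + 6*S) (U(S) = (S**2 + (36 + 6*S)*S) + 26 = (S**2 + S*(36 + 6*S)) + 26 = 26 + S**2 + S*(36 + 6*S))
U(j(-14)) - (6453 - 1*(-2347)) = (26 + 7*2**2 + 36*2) - (6453 - 1*(-2347)) = (26 + 7*4 + 72) - (6453 + 2347) = (26 + 28 + 72) - 1*8800 = 126 - 8800 = -8674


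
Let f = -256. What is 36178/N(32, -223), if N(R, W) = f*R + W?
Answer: -36178/8415 ≈ -4.2992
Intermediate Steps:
N(R, W) = W - 256*R (N(R, W) = -256*R + W = W - 256*R)
36178/N(32, -223) = 36178/(-223 - 256*32) = 36178/(-223 - 8192) = 36178/(-8415) = 36178*(-1/8415) = -36178/8415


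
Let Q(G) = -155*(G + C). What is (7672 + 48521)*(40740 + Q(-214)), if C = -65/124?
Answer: 16631161245/4 ≈ 4.1578e+9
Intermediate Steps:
C = -65/124 (C = -65*1/124 = -65/124 ≈ -0.52419)
Q(G) = 325/4 - 155*G (Q(G) = -155*(G - 65/124) = -155*(-65/124 + G) = 325/4 - 155*G)
(7672 + 48521)*(40740 + Q(-214)) = (7672 + 48521)*(40740 + (325/4 - 155*(-214))) = 56193*(40740 + (325/4 + 33170)) = 56193*(40740 + 133005/4) = 56193*(295965/4) = 16631161245/4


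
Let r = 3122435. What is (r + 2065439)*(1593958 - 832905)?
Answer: 3948247071322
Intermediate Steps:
(r + 2065439)*(1593958 - 832905) = (3122435 + 2065439)*(1593958 - 832905) = 5187874*761053 = 3948247071322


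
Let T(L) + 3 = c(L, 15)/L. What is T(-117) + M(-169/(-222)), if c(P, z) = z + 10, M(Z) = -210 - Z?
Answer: -1852595/8658 ≈ -213.97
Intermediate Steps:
c(P, z) = 10 + z
T(L) = -3 + 25/L (T(L) = -3 + (10 + 15)/L = -3 + 25/L)
T(-117) + M(-169/(-222)) = (-3 + 25/(-117)) + (-210 - (-169)/(-222)) = (-3 + 25*(-1/117)) + (-210 - (-169)*(-1)/222) = (-3 - 25/117) + (-210 - 1*169/222) = -376/117 + (-210 - 169/222) = -376/117 - 46789/222 = -1852595/8658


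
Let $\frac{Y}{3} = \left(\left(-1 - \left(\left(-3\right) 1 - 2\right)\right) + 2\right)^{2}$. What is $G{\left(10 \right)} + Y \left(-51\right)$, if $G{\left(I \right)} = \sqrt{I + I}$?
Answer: $-5508 + 2 \sqrt{5} \approx -5503.5$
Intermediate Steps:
$Y = 108$ ($Y = 3 \left(\left(-1 - \left(\left(-3\right) 1 - 2\right)\right) + 2\right)^{2} = 3 \left(\left(-1 - \left(-3 - 2\right)\right) + 2\right)^{2} = 3 \left(\left(-1 - -5\right) + 2\right)^{2} = 3 \left(\left(-1 + 5\right) + 2\right)^{2} = 3 \left(4 + 2\right)^{2} = 3 \cdot 6^{2} = 3 \cdot 36 = 108$)
$G{\left(I \right)} = \sqrt{2} \sqrt{I}$ ($G{\left(I \right)} = \sqrt{2 I} = \sqrt{2} \sqrt{I}$)
$G{\left(10 \right)} + Y \left(-51\right) = \sqrt{2} \sqrt{10} + 108 \left(-51\right) = 2 \sqrt{5} - 5508 = -5508 + 2 \sqrt{5}$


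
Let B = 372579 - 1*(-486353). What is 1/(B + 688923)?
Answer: 1/1547855 ≈ 6.4606e-7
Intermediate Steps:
B = 858932 (B = 372579 + 486353 = 858932)
1/(B + 688923) = 1/(858932 + 688923) = 1/1547855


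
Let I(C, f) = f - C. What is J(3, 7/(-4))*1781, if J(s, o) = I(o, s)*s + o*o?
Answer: 493337/16 ≈ 30834.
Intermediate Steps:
J(s, o) = o**2 + s*(s - o) (J(s, o) = (s - o)*s + o*o = s*(s - o) + o**2 = o**2 + s*(s - o))
J(3, 7/(-4))*1781 = ((7/(-4))**2 - 1*3*(7/(-4) - 1*3))*1781 = ((7*(-1/4))**2 - 1*3*(7*(-1/4) - 3))*1781 = ((-7/4)**2 - 1*3*(-7/4 - 3))*1781 = (49/16 - 1*3*(-19/4))*1781 = (49/16 + 57/4)*1781 = (277/16)*1781 = 493337/16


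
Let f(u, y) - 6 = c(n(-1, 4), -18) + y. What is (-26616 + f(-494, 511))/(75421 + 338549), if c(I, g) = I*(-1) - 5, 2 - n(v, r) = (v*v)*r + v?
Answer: -8701/137990 ≈ -0.063055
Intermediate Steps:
n(v, r) = 2 - v - r*v**2 (n(v, r) = 2 - ((v*v)*r + v) = 2 - (v**2*r + v) = 2 - (r*v**2 + v) = 2 - (v + r*v**2) = 2 + (-v - r*v**2) = 2 - v - r*v**2)
c(I, g) = -5 - I (c(I, g) = -I - 5 = -5 - I)
f(u, y) = 2 + y (f(u, y) = 6 + ((-5 - (2 - 1*(-1) - 1*4*(-1)**2)) + y) = 6 + ((-5 - (2 + 1 - 1*4*1)) + y) = 6 + ((-5 - (2 + 1 - 4)) + y) = 6 + ((-5 - 1*(-1)) + y) = 6 + ((-5 + 1) + y) = 6 + (-4 + y) = 2 + y)
(-26616 + f(-494, 511))/(75421 + 338549) = (-26616 + (2 + 511))/(75421 + 338549) = (-26616 + 513)/413970 = -26103*1/413970 = -8701/137990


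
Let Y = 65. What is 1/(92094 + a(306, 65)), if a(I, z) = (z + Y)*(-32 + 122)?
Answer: 1/103794 ≈ 9.6345e-6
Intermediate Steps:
a(I, z) = 5850 + 90*z (a(I, z) = (z + 65)*(-32 + 122) = (65 + z)*90 = 5850 + 90*z)
1/(92094 + a(306, 65)) = 1/(92094 + (5850 + 90*65)) = 1/(92094 + (5850 + 5850)) = 1/(92094 + 11700) = 1/103794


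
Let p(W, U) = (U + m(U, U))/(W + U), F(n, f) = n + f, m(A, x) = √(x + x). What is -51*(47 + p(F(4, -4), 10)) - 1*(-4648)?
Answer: 2200 - 51*√5/5 ≈ 2177.2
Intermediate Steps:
m(A, x) = √2*√x (m(A, x) = √(2*x) = √2*√x)
F(n, f) = f + n
p(W, U) = (U + √2*√U)/(U + W) (p(W, U) = (U + √2*√U)/(W + U) = (U + √2*√U)/(U + W))
-51*(47 + p(F(4, -4), 10)) - 1*(-4648) = -51*(47 + (10 + √2*√10)/(10 + (-4 + 4))) - 1*(-4648) = -51*(47 + (10 + 2*√5)/(10 + 0)) + 4648 = -51*(47 + (10 + 2*√5)/10) + 4648 = -51*(47 + (1 + √5/5)) + 4648 = -51*(48 + √5/5) + 4648 = (-2448 - 51*√5/5) + 4648 = 2200 - 51*√5/5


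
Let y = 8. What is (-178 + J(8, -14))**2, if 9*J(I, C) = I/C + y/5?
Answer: 38763076/1225 ≈ 31643.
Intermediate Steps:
J(I, C) = 8/45 + I/(9*C) (J(I, C) = (I/C + 8/5)/9 = (8/5 + I/C)/9 = 8/45 + I/(9*C))
(-178 + J(8, -14))**2 = (-178 + (8/45 + (1/9)*8/(-14)))**2 = (-178 + (8/45 + (1/9)*8*(-1/14)))**2 = (-178 + (8/45 - 4/63))**2 = (-178 + 4/35)**2 = (-6226/35)**2 = 38763076/1225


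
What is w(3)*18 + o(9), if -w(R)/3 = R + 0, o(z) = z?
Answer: -153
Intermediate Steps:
w(R) = -3*R (w(R) = -3*(R + 0) = -3*R)
w(3)*18 + o(9) = -3*3*18 + 9 = -9*18 + 9 = -162 + 9 = -153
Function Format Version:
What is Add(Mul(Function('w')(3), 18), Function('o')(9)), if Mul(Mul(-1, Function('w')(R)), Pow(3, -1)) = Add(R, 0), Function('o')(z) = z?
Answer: -153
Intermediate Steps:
Function('w')(R) = Mul(-3, R) (Function('w')(R) = Mul(-3, Add(R, 0)) = Mul(-3, R))
Add(Mul(Function('w')(3), 18), Function('o')(9)) = Add(Mul(Mul(-3, 3), 18), 9) = Add(Mul(-9, 18), 9) = Add(-162, 9) = -153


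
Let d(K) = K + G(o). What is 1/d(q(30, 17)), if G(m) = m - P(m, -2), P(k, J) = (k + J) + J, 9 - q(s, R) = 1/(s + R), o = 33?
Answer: 47/610 ≈ 0.077049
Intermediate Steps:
q(s, R) = 9 - 1/(R + s) (q(s, R) = 9 - 1/(s + R) = 9 - 1/(R + s))
P(k, J) = k + 2*J (P(k, J) = (J + k) + J = k + 2*J)
G(m) = 4 (G(m) = m - (m + 2*(-2)) = m - (m - 4) = m - (-4 + m) = m + (4 - m) = 4)
d(K) = 4 + K (d(K) = K + 4 = 4 + K)
1/d(q(30, 17)) = 1/(4 + (-1 + 9*17 + 9*30)/(17 + 30)) = 1/(4 + (-1 + 153 + 270)/47) = 1/(4 + (1/47)*422) = 1/(4 + 422/47) = 1/(610/47) = 47/610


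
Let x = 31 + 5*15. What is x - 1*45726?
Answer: -45620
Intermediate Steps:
x = 106 (x = 31 + 75 = 106)
x - 1*45726 = 106 - 1*45726 = 106 - 45726 = -45620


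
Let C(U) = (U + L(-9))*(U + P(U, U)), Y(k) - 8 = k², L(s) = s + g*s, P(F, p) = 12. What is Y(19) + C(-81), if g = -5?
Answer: 3474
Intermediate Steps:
L(s) = -4*s (L(s) = s - 5*s = -4*s)
Y(k) = 8 + k²
C(U) = (12 + U)*(36 + U) (C(U) = (U - 4*(-9))*(U + 12) = (U + 36)*(12 + U) = (36 + U)*(12 + U) = (12 + U)*(36 + U))
Y(19) + C(-81) = (8 + 19²) + (432 + (-81)² + 48*(-81)) = (8 + 361) + (432 + 6561 - 3888) = 369 + 3105 = 3474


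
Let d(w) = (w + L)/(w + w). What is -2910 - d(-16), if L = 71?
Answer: -93065/32 ≈ -2908.3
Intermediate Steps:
d(w) = (71 + w)/(2*w) (d(w) = (w + 71)/(w + w) = (71 + w)/((2*w)) = (71 + w)*(1/(2*w)) = (71 + w)/(2*w))
-2910 - d(-16) = -2910 - (71 - 16)/(2*(-16)) = -2910 - (-1)*55/(2*16) = -2910 - 1*(-55/32) = -2910 + 55/32 = -93065/32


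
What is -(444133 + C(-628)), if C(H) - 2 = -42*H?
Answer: -470511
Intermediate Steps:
C(H) = 2 - 42*H
-(444133 + C(-628)) = -(444133 + (2 - 42*(-628))) = -(444133 + (2 + 26376)) = -(444133 + 26378) = -1*470511 = -470511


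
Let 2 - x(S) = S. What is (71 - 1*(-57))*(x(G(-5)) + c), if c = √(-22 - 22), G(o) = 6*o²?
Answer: -18944 + 256*I*√11 ≈ -18944.0 + 849.06*I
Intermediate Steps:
x(S) = 2 - S
c = 2*I*√11 (c = √(-44) = 2*I*√11 ≈ 6.6332*I)
(71 - 1*(-57))*(x(G(-5)) + c) = (71 - 1*(-57))*((2 - 6*(-5)²) + 2*I*√11) = (71 + 57)*((2 - 6*25) + 2*I*√11) = 128*((2 - 1*150) + 2*I*√11) = 128*((2 - 150) + 2*I*√11) = 128*(-148 + 2*I*√11) = -18944 + 256*I*√11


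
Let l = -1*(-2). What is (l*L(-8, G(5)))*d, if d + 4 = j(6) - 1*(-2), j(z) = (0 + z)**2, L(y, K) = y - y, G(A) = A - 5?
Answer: 0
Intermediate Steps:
G(A) = -5 + A
L(y, K) = 0
j(z) = z**2
l = 2
d = 34 (d = -4 + (6**2 - 1*(-2)) = -4 + (36 + 2) = -4 + 38 = 34)
(l*L(-8, G(5)))*d = (2*0)*34 = 0*34 = 0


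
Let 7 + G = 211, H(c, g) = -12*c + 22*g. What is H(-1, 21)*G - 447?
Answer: 96249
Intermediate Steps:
G = 204 (G = -7 + 211 = 204)
H(-1, 21)*G - 447 = (-12*(-1) + 22*21)*204 - 447 = (12 + 462)*204 - 447 = 474*204 - 447 = 96696 - 447 = 96249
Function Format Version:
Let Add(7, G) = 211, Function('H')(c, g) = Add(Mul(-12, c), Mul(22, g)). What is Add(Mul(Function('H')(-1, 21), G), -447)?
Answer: 96249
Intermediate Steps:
G = 204 (G = Add(-7, 211) = 204)
Add(Mul(Function('H')(-1, 21), G), -447) = Add(Mul(Add(Mul(-12, -1), Mul(22, 21)), 204), -447) = Add(Mul(Add(12, 462), 204), -447) = Add(Mul(474, 204), -447) = Add(96696, -447) = 96249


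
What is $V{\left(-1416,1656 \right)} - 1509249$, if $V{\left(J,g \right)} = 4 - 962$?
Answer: $-1510207$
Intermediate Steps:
$V{\left(J,g \right)} = -958$
$V{\left(-1416,1656 \right)} - 1509249 = -958 - 1509249 = -1510207$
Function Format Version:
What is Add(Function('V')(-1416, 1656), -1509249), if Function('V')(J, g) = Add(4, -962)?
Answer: -1510207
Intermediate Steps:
Function('V')(J, g) = -958
Add(Function('V')(-1416, 1656), -1509249) = Add(-958, -1509249) = -1510207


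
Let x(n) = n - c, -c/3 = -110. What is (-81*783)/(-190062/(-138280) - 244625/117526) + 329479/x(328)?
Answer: -431029464668243/5744759194 ≈ -75030.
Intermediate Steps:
c = 330 (c = -3*(-110) = 330)
x(n) = -330 + n (x(n) = n - 1*330 = n - 330 = -330 + n)
(-81*783)/(-190062/(-138280) - 244625/117526) + 329479/x(328) = (-81*783)/(-190062/(-138280) - 244625/117526) + 329479/(-330 + 328) = -63423/(-190062*(-1/138280) - 244625*1/117526) + 329479/(-2) = -63423/(95031/69140 - 244625/117526) + 329479*(-1/2) = -63423/(-2872379597/4062873820) - 329479/2 = -63423*(-4062873820/2872379597) - 329479/2 = 257679646285860/2872379597 - 329479/2 = -431029464668243/5744759194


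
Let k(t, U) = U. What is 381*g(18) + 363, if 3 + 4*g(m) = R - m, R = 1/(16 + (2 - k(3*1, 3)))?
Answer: -16309/10 ≈ -1630.9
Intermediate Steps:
R = 1/15 (R = 1/(16 + (2 - 1*3)) = 1/(16 + (2 - 3)) = 1/(16 - 1) = 1/15 ≈ 0.066667)
g(m) = -11/15 - m/4 (g(m) = -¾ + (1/15 - m)/4 = -¾ + (1/60 - m/4) = -11/15 - m/4)
381*g(18) + 363 = 381*(-11/15 - ¼*18) + 363 = 381*(-11/15 - 9/2) + 363 = 381*(-157/30) + 363 = -19939/10 + 363 = -16309/10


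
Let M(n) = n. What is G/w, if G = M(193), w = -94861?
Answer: -193/94861 ≈ -0.0020346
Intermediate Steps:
G = 193
G/w = 193/(-94861) = 193*(-1/94861) = -193/94861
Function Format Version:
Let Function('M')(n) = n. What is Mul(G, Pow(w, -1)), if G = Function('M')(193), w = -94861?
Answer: Rational(-193, 94861) ≈ -0.0020346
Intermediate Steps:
G = 193
Mul(G, Pow(w, -1)) = Mul(193, Pow(-94861, -1)) = Mul(193, Rational(-1, 94861)) = Rational(-193, 94861)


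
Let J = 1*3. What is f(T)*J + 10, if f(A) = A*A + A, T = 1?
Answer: 16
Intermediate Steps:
f(A) = A + A² (f(A) = A² + A = A + A²)
J = 3
f(T)*J + 10 = (1*(1 + 1))*3 + 10 = (1*2)*3 + 10 = 2*3 + 10 = 6 + 10 = 16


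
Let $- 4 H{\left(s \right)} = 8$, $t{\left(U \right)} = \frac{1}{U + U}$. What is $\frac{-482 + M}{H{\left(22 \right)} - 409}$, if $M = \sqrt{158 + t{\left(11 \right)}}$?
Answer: $\frac{482}{411} - \frac{\sqrt{76494}}{9042} \approx 1.1422$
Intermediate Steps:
$t{\left(U \right)} = \frac{1}{2 U}$
$H{\left(s \right)} = -2$ ($H{\left(s \right)} = \left(- \frac{1}{4}\right) 8 = -2$)
$M = \frac{\sqrt{76494}}{22}$ ($M = \sqrt{158 + \frac{1}{2 \cdot 11}} = \sqrt{158 + \frac{1}{2} \cdot \frac{1}{11}} = \sqrt{158 + \frac{1}{22}} = \sqrt{\frac{3477}{22}} = \frac{\sqrt{76494}}{22} \approx 12.572$)
$\frac{-482 + M}{H{\left(22 \right)} - 409} = \frac{-482 + \frac{\sqrt{76494}}{22}}{-2 - 409} = \frac{-482 + \frac{\sqrt{76494}}{22}}{-411} = \left(-482 + \frac{\sqrt{76494}}{22}\right) \left(- \frac{1}{411}\right) = \frac{482}{411} - \frac{\sqrt{76494}}{9042}$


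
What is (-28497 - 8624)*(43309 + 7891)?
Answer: -1900595200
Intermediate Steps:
(-28497 - 8624)*(43309 + 7891) = -37121*51200 = -1900595200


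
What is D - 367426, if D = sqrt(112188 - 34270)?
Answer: -367426 + sqrt(77918) ≈ -3.6715e+5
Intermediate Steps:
D = sqrt(77918) ≈ 279.14
D - 367426 = sqrt(77918) - 367426 = -367426 + sqrt(77918)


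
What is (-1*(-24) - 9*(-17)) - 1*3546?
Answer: -3369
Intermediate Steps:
(-1*(-24) - 9*(-17)) - 1*3546 = (24 + 153) - 3546 = 177 - 3546 = -3369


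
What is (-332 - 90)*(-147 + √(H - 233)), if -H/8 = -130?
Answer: 62034 - 422*√807 ≈ 50046.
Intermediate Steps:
H = 1040 (H = -8*(-130) = 1040)
(-332 - 90)*(-147 + √(H - 233)) = (-332 - 90)*(-147 + √(1040 - 233)) = -422*(-147 + √807) = 62034 - 422*√807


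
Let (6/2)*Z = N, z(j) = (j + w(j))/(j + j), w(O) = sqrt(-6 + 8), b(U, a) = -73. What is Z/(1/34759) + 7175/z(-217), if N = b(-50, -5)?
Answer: -117451701959/141261 + 3113950*sqrt(2)/47087 ≈ -8.3136e+5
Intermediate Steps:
w(O) = sqrt(2)
N = -73
z(j) = (j + sqrt(2))/(2*j) (z(j) = (j + sqrt(2))/(j + j) = (j + sqrt(2))/((2*j)) = (j + sqrt(2))*(1/(2*j)) = (j + sqrt(2))/(2*j))
Z = -73/3 (Z = (1/3)*(-73) = -73/3 ≈ -24.333)
Z/(1/34759) + 7175/z(-217) = -73/(3*(1/34759)) + 7175/(((1/2)*(-217 + sqrt(2))/(-217))) = -73/(3*1/34759) + 7175/(((1/2)*(-1/217)*(-217 + sqrt(2)))) = -73/3*34759 + 7175/(1/2 - sqrt(2)/434) = -2537407/3 + 7175/(1/2 - sqrt(2)/434)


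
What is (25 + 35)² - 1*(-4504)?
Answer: 8104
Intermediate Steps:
(25 + 35)² - 1*(-4504) = 60² + 4504 = 3600 + 4504 = 8104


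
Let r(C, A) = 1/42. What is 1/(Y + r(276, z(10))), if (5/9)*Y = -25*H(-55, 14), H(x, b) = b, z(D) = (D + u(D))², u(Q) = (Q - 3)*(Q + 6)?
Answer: -42/26459 ≈ -0.0015874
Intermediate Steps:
u(Q) = (-3 + Q)*(6 + Q)
z(D) = (-18 + D² + 4*D)² (z(D) = (D + (-18 + D² + 3*D))² = (-18 + D² + 4*D)²)
r(C, A) = 1/42
Y = -630 (Y = 9*(-25*14)/5 = (9/5)*(-350) = -630)
1/(Y + r(276, z(10))) = 1/(-630 + 1/42) = 1/(-26459/42) = -42/26459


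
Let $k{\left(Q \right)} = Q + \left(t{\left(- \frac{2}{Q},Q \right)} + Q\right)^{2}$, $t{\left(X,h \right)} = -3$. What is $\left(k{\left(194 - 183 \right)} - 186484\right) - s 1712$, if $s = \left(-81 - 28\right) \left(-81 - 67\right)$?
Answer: $-27804393$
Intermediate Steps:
$s = 16132$ ($s = \left(-109\right) \left(-148\right) = 16132$)
$k{\left(Q \right)} = Q + \left(-3 + Q\right)^{2}$
$\left(k{\left(194 - 183 \right)} - 186484\right) - s 1712 = \left(\left(\left(194 - 183\right) + \left(-3 + \left(194 - 183\right)\right)^{2}\right) - 186484\right) - 16132 \cdot 1712 = \left(\left(\left(194 - 183\right) + \left(-3 + \left(194 - 183\right)\right)^{2}\right) - 186484\right) - 27617984 = \left(\left(11 + \left(-3 + 11\right)^{2}\right) - 186484\right) - 27617984 = \left(\left(11 + 8^{2}\right) - 186484\right) - 27617984 = \left(\left(11 + 64\right) - 186484\right) - 27617984 = \left(75 - 186484\right) - 27617984 = -186409 - 27617984 = -27804393$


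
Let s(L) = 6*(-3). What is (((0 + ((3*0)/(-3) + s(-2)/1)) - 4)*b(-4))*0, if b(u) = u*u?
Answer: 0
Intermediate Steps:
s(L) = -18
b(u) = u²
(((0 + ((3*0)/(-3) + s(-2)/1)) - 4)*b(-4))*0 = (((0 + ((3*0)/(-3) - 18/1)) - 4)*(-4)²)*0 = (((0 + (0*(-⅓) - 18*1)) - 4)*16)*0 = (((0 + (0 - 18)) - 4)*16)*0 = (((0 - 18) - 4)*16)*0 = ((-18 - 4)*16)*0 = -22*16*0 = -352*0 = 0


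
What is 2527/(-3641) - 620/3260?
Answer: -524772/593483 ≈ -0.88422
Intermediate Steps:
2527/(-3641) - 620/3260 = 2527*(-1/3641) - 620*1/3260 = -2527/3641 - 31/163 = -524772/593483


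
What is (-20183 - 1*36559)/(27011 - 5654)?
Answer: -2702/1017 ≈ -2.6568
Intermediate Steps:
(-20183 - 1*36559)/(27011 - 5654) = (-20183 - 36559)/21357 = -56742*1/21357 = -2702/1017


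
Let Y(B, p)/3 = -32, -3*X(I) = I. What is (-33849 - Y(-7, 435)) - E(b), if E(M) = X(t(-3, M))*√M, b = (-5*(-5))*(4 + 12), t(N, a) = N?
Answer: -33773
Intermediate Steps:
X(I) = -I/3
Y(B, p) = -96 (Y(B, p) = 3*(-32) = -96)
b = 400 (b = 25*16 = 400)
E(M) = √M (E(M) = (-⅓*(-3))*√M = 1*√M = √M)
(-33849 - Y(-7, 435)) - E(b) = (-33849 - 1*(-96)) - √400 = (-33849 + 96) - 1*20 = -33753 - 20 = -33773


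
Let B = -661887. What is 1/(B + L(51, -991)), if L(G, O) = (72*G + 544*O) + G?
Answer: -1/1197268 ≈ -8.3523e-7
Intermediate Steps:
L(G, O) = 73*G + 544*O
1/(B + L(51, -991)) = 1/(-661887 + (73*51 + 544*(-991))) = 1/(-661887 + (3723 - 539104)) = 1/(-661887 - 535381) = 1/(-1197268) = -1/1197268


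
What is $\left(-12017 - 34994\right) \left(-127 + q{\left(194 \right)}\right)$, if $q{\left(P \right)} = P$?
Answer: $-3149737$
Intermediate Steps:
$\left(-12017 - 34994\right) \left(-127 + q{\left(194 \right)}\right) = \left(-12017 - 34994\right) \left(-127 + 194\right) = \left(-12017 - 34994\right) 67 = \left(-47011\right) 67 = -3149737$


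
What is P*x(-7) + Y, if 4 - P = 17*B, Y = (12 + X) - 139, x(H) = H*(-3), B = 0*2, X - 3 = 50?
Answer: 10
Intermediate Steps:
X = 53 (X = 3 + 50 = 53)
B = 0
x(H) = -3*H
Y = -74 (Y = (12 + 53) - 139 = 65 - 139 = -74)
P = 4 (P = 4 - 17*0 = 4 - 1*0 = 4 + 0 = 4)
P*x(-7) + Y = 4*(-3*(-7)) - 74 = 4*21 - 74 = 84 - 74 = 10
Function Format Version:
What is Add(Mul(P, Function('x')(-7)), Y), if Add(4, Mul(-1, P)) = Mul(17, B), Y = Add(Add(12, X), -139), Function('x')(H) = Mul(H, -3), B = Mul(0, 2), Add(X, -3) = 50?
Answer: 10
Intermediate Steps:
X = 53 (X = Add(3, 50) = 53)
B = 0
Function('x')(H) = Mul(-3, H)
Y = -74 (Y = Add(Add(12, 53), -139) = Add(65, -139) = -74)
P = 4 (P = Add(4, Mul(-1, Mul(17, 0))) = Add(4, Mul(-1, 0)) = Add(4, 0) = 4)
Add(Mul(P, Function('x')(-7)), Y) = Add(Mul(4, Mul(-3, -7)), -74) = Add(Mul(4, 21), -74) = Add(84, -74) = 10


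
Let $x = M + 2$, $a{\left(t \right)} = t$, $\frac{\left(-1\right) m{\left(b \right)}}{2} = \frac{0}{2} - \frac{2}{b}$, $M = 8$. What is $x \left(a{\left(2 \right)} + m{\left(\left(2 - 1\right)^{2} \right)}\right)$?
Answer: $60$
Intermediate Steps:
$m{\left(b \right)} = \frac{4}{b}$ ($m{\left(b \right)} = - 2 \left(\frac{0}{2} - \frac{2}{b}\right) = - 2 \left(0 \cdot \frac{1}{2} - \frac{2}{b}\right) = - 2 \left(0 - \frac{2}{b}\right) = - 2 \left(- \frac{2}{b}\right) = \frac{4}{b}$)
$x = 10$ ($x = 8 + 2 = 10$)
$x \left(a{\left(2 \right)} + m{\left(\left(2 - 1\right)^{2} \right)}\right) = 10 \left(2 + \frac{4}{\left(2 - 1\right)^{2}}\right) = 10 \left(2 + \frac{4}{1^{2}}\right) = 10 \left(2 + \frac{4}{1}\right) = 10 \left(2 + 4 \cdot 1\right) = 10 \left(2 + 4\right) = 10 \cdot 6 = 60$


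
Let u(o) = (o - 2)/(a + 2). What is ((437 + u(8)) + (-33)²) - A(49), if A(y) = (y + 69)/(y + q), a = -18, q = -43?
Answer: 36143/24 ≈ 1506.0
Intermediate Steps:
A(y) = (69 + y)/(-43 + y) (A(y) = (y + 69)/(y - 43) = (69 + y)/(-43 + y))
u(o) = ⅛ - o/16 (u(o) = (o - 2)/(-18 + 2) = (-2 + o)/(-16) = (-2 + o)*(-1/16) = ⅛ - o/16)
((437 + u(8)) + (-33)²) - A(49) = ((437 + (⅛ - 1/16*8)) + (-33)²) - (69 + 49)/(-43 + 49) = ((437 + (⅛ - ½)) + 1089) - 118/6 = ((437 - 3/8) + 1089) - 118/6 = (3493/8 + 1089) - 1*59/3 = 12205/8 - 59/3 = 36143/24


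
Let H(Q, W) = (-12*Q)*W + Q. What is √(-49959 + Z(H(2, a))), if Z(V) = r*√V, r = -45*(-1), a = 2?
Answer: 3*√(-5551 + 5*I*√46) ≈ 0.68274 + 223.52*I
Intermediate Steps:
r = 45
H(Q, W) = Q - 12*Q*W (H(Q, W) = -12*Q*W + Q = Q - 12*Q*W)
Z(V) = 45*√V
√(-49959 + Z(H(2, a))) = √(-49959 + 45*√(2*(1 - 12*2))) = √(-49959 + 45*√(2*(1 - 24))) = √(-49959 + 45*√(2*(-23))) = √(-49959 + 45*√(-46)) = √(-49959 + 45*(I*√46)) = √(-49959 + 45*I*√46)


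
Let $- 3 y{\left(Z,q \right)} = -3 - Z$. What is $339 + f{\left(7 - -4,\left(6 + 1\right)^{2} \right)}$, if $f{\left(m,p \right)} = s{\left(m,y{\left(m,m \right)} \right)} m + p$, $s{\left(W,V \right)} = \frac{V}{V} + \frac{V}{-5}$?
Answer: $\frac{5831}{15} \approx 388.73$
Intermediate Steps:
$y{\left(Z,q \right)} = 1 + \frac{Z}{3}$ ($y{\left(Z,q \right)} = - \frac{-3 - Z}{3} = 1 + \frac{Z}{3}$)
$s{\left(W,V \right)} = 1 - \frac{V}{5}$ ($s{\left(W,V \right)} = 1 + V \left(- \frac{1}{5}\right) = 1 - \frac{V}{5}$)
$f{\left(m,p \right)} = p + m \left(\frac{4}{5} - \frac{m}{15}\right)$ ($f{\left(m,p \right)} = \left(1 - \frac{1 + \frac{m}{3}}{5}\right) m + p = \left(1 - \left(\frac{1}{5} + \frac{m}{15}\right)\right) m + p = \left(\frac{4}{5} - \frac{m}{15}\right) m + p = m \left(\frac{4}{5} - \frac{m}{15}\right) + p = p + m \left(\frac{4}{5} - \frac{m}{15}\right)$)
$339 + f{\left(7 - -4,\left(6 + 1\right)^{2} \right)} = 339 - \left(- \left(6 + 1\right)^{2} + \frac{\left(7 - -4\right) \left(-12 + \left(7 - -4\right)\right)}{15}\right) = 339 + \left(7^{2} - \frac{\left(7 + 4\right) \left(-12 + \left(7 + 4\right)\right)}{15}\right) = 339 + \left(49 - \frac{11 \left(-12 + 11\right)}{15}\right) = 339 + \left(49 - \frac{11}{15} \left(-1\right)\right) = 339 + \left(49 + \frac{11}{15}\right) = 339 + \frac{746}{15} = \frac{5831}{15}$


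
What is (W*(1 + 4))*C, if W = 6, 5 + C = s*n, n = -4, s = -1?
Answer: -30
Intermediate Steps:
C = -1 (C = -5 - 1*(-4) = -5 + 4 = -1)
(W*(1 + 4))*C = (6*(1 + 4))*(-1) = (6*5)*(-1) = 30*(-1) = -30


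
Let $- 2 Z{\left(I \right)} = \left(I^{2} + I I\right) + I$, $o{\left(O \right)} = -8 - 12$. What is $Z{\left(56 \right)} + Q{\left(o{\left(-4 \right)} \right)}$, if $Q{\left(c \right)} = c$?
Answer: $-3184$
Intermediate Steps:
$o{\left(O \right)} = -20$
$Z{\left(I \right)} = - I^{2} - \frac{I}{2}$ ($Z{\left(I \right)} = - \frac{\left(I^{2} + I I\right) + I}{2} = - \frac{\left(I^{2} + I^{2}\right) + I}{2} = - \frac{2 I^{2} + I}{2} = - \frac{I + 2 I^{2}}{2} = - I^{2} - \frac{I}{2}$)
$Z{\left(56 \right)} + Q{\left(o{\left(-4 \right)} \right)} = \left(-1\right) 56 \left(\frac{1}{2} + 56\right) - 20 = \left(-1\right) 56 \cdot \frac{113}{2} - 20 = -3164 - 20 = -3184$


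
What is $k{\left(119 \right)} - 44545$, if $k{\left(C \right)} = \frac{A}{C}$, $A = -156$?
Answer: $- \frac{5301011}{119} \approx -44546.0$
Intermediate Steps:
$k{\left(C \right)} = - \frac{156}{C}$
$k{\left(119 \right)} - 44545 = - \frac{156}{119} - 44545 = - \frac{5301011}{119}$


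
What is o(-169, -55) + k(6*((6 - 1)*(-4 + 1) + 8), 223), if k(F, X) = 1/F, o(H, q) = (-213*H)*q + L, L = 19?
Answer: -83152273/42 ≈ -1.9798e+6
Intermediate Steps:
o(H, q) = 19 - 213*H*q (o(H, q) = (-213*H)*q + 19 = -213*H*q + 19 = 19 - 213*H*q)
o(-169, -55) + k(6*((6 - 1)*(-4 + 1) + 8), 223) = (19 - 213*(-169)*(-55)) + 1/(6*((6 - 1)*(-4 + 1) + 8)) = (19 - 1979835) + 1/(6*(5*(-3) + 8)) = -1979816 + 1/(6*(-15 + 8)) = -1979816 + 1/(6*(-7)) = -1979816 + 1/(-42) = -1979816 - 1/42 = -83152273/42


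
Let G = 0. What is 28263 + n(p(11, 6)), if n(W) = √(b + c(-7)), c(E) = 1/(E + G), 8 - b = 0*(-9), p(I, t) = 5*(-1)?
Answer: 28263 + √385/7 ≈ 28266.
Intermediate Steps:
p(I, t) = -5
b = 8 (b = 8 - 0*(-9) = 8 - 1*0 = 8 + 0 = 8)
c(E) = 1/E (c(E) = 1/(E + 0) = 1/E)
n(W) = √385/7 (n(W) = √(8 + 1/(-7)) = √(8 - ⅐) = √(55/7) = √385/7)
28263 + n(p(11, 6)) = 28263 + √385/7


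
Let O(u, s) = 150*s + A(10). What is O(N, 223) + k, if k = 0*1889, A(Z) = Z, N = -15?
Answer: 33460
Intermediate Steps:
O(u, s) = 10 + 150*s (O(u, s) = 150*s + 10 = 10 + 150*s)
k = 0
O(N, 223) + k = (10 + 150*223) + 0 = (10 + 33450) + 0 = 33460 + 0 = 33460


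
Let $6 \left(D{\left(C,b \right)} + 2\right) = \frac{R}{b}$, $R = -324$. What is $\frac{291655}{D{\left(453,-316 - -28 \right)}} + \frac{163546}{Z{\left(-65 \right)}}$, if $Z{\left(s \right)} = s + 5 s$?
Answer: $- \frac{912335017}{5655} \approx -1.6133 \cdot 10^{5}$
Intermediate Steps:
$Z{\left(s \right)} = 6 s$
$D{\left(C,b \right)} = -2 - \frac{54}{b}$ ($D{\left(C,b \right)} = -2 + \frac{\left(-324\right) \frac{1}{b}}{6} = -2 - \frac{54}{b}$)
$\frac{291655}{D{\left(453,-316 - -28 \right)}} + \frac{163546}{Z{\left(-65 \right)}} = \frac{291655}{-2 - \frac{54}{-316 - -28}} + \frac{163546}{6 \left(-65\right)} = \frac{291655}{-2 - \frac{54}{-316 + 28}} + \frac{163546}{-390} = \frac{291655}{-2 - \frac{54}{-288}} + 163546 \left(- \frac{1}{390}\right) = \frac{291655}{-2 - - \frac{3}{16}} - \frac{81773}{195} = \frac{291655}{-2 + \frac{3}{16}} - \frac{81773}{195} = \frac{291655}{- \frac{29}{16}} - \frac{81773}{195} = 291655 \left(- \frac{16}{29}\right) - \frac{81773}{195} = - \frac{4666480}{29} - \frac{81773}{195} = - \frac{912335017}{5655}$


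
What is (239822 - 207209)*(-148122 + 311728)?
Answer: 5335682478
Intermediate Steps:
(239822 - 207209)*(-148122 + 311728) = 32613*163606 = 5335682478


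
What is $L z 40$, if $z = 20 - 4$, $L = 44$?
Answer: $28160$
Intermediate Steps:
$z = 16$ ($z = 20 - 4 = 16$)
$L z 40 = 44 \cdot 16 \cdot 40 = 704 \cdot 40 = 28160$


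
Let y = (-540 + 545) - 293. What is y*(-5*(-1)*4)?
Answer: -5760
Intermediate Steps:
y = -288 (y = 5 - 293 = -288)
y*(-5*(-1)*4) = -288*(-5*(-1))*4 = -1440*4 = -288*20 = -5760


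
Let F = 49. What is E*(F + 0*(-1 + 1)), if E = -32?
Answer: -1568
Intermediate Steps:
E*(F + 0*(-1 + 1)) = -32*(49 + 0*(-1 + 1)) = -32*(49 + 0*0) = -32*(49 + 0) = -32*49 = -1568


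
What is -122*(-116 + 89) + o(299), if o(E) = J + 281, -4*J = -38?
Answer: 7169/2 ≈ 3584.5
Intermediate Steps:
J = 19/2 (J = -¼*(-38) = 19/2 ≈ 9.5000)
o(E) = 581/2 (o(E) = 19/2 + 281 = 581/2)
-122*(-116 + 89) + o(299) = -122*(-116 + 89) + 581/2 = -122*(-27) + 581/2 = 3294 + 581/2 = 7169/2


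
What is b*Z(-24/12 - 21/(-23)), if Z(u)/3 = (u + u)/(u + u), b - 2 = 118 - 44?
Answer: 228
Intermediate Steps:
b = 76 (b = 2 + (118 - 44) = 2 + 74 = 76)
Z(u) = 3 (Z(u) = 3*((u + u)/(u + u)) = 3*((2*u)/((2*u))) = 3*((2*u)*(1/(2*u))) = 3*1 = 3)
b*Z(-24/12 - 21/(-23)) = 76*3 = 228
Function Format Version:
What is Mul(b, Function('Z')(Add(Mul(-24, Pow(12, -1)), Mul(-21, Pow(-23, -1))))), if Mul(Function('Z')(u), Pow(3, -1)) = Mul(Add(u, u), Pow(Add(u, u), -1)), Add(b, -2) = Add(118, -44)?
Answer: 228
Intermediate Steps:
b = 76 (b = Add(2, Add(118, -44)) = Add(2, 74) = 76)
Function('Z')(u) = 3 (Function('Z')(u) = Mul(3, Mul(Add(u, u), Pow(Add(u, u), -1))) = Mul(3, Mul(Mul(2, u), Pow(Mul(2, u), -1))) = Mul(3, Mul(Mul(2, u), Mul(Rational(1, 2), Pow(u, -1)))) = Mul(3, 1) = 3)
Mul(b, Function('Z')(Add(Mul(-24, Pow(12, -1)), Mul(-21, Pow(-23, -1))))) = Mul(76, 3) = 228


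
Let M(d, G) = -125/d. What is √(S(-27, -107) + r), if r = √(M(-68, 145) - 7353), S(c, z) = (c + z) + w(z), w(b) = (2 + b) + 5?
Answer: √(-270504 + 34*I*√8497943)/34 ≈ 2.758 + 15.544*I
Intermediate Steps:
w(b) = 7 + b
S(c, z) = 7 + c + 2*z (S(c, z) = (c + z) + (7 + z) = 7 + c + 2*z)
r = I*√8497943/34 (r = √(-125/(-68) - 7353) = √(-125*(-1/68) - 7353) = √(125/68 - 7353) = √(-499879/68) = I*√8497943/34 ≈ 85.739*I)
√(S(-27, -107) + r) = √((7 - 27 + 2*(-107)) + I*√8497943/34) = √((7 - 27 - 214) + I*√8497943/34) = √(-234 + I*√8497943/34)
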